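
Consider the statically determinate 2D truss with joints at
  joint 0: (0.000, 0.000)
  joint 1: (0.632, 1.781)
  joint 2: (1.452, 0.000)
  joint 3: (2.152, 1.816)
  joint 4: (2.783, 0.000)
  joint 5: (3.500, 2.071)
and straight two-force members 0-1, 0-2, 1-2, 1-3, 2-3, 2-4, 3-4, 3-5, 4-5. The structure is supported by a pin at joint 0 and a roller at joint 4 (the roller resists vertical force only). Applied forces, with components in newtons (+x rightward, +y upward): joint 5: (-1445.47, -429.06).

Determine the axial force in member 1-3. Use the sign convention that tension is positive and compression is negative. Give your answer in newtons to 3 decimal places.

N=6 nodes, M=9 members, R=3 reactions → 2N=12, M+R=12
member 0 (0-1): L=1.8898, (cx,cy)=(0.3344,0.9424)
member 1 (0-2): L=1.4520, (cx,cy)=(1.0000,0.0000)
member 2 (1-2): L=1.9607, (cx,cy)=(0.4182,-0.9083)
member 3 (1-3): L=1.5204, (cx,cy)=(0.9997,0.0230)
member 4 (2-3): L=1.9462, (cx,cy)=(0.3597,0.9331)
member 5 (2-4): L=1.3310, (cx,cy)=(1.0000,0.0000)
member 6 (3-4): L=1.9225, (cx,cy)=(0.3282,-0.9446)
member 7 (3-5): L=1.3719, (cx,cy)=(0.9826,0.1859)
member 8 (4-5): L=2.1916, (cx,cy)=(0.3272,0.9450)
solve A·x = −loads:
  F[0-1] = -1024.0856 N (compression)
  F[0-2] = -1102.9902 N (compression)
  F[1-2] = +1042.7658 N (tension)
  F[1-3] = -778.7887 N (compression)
  F[2-3] = -1015.1250 N (compression)
  F[2-4] = -301.7801 N (compression)
  F[3-4] = +743.7939 N (tension)
  F[3-5] = -1412.4296 N (compression)
  F[4-5] = -176.2257 N (compression)
  Rx@0 = +1445.4700 N
  Ry@0 = +965.1212 N
  Ry@4 = -536.0612 N

-778.789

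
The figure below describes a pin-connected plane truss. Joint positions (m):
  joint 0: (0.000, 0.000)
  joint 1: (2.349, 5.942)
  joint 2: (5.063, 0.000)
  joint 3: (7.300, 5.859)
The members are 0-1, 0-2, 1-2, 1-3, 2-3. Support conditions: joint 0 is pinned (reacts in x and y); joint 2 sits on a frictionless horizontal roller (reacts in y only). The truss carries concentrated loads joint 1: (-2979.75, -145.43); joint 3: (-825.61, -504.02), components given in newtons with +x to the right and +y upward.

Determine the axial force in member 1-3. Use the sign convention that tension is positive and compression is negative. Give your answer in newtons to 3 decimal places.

N=4 nodes, M=5 members, R=3 reactions → 2N=8, M+R=8
member 0 (0-1): L=6.3895, (cx,cy)=(0.3676,0.9300)
member 1 (0-2): L=5.0630, (cx,cy)=(1.0000,0.0000)
member 2 (1-2): L=6.5325, (cx,cy)=(0.4155,-0.9096)
member 3 (1-3): L=4.9517, (cx,cy)=(0.9999,-0.0168)
member 4 (2-3): L=6.2715, (cx,cy)=(0.3567,0.9342)
solve A·x = −loads:
  F[0-1] = -4632.1393 N (compression)
  F[0-2] = -2102.4149 N (compression)
  F[1-2] = +4587.5319 N (tension)
  F[1-3] = -629.2337 N (compression)
  F[2-3] = -550.7974 N (compression)
  Rx@0 = +3805.3600 N
  Ry@0 = +4307.7479 N
  Ry@2 = -3658.2979 N

-629.234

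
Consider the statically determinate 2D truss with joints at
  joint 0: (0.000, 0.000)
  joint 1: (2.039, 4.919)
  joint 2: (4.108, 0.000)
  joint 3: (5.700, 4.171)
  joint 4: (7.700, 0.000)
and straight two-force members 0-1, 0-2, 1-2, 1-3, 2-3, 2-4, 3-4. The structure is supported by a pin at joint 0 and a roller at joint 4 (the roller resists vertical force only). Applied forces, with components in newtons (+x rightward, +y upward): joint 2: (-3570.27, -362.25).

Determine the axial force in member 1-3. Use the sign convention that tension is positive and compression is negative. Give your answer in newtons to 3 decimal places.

-157.584

N=5 nodes, M=7 members, R=3 reactions → 2N=10, M+R=10
member 0 (0-1): L=5.3249, (cx,cy)=(0.3829,0.9238)
member 1 (0-2): L=4.1080, (cx,cy)=(1.0000,0.0000)
member 2 (1-2): L=5.3364, (cx,cy)=(0.3877,-0.9218)
member 3 (1-3): L=3.7366, (cx,cy)=(0.9798,-0.2002)
member 4 (2-3): L=4.4645, (cx,cy)=(0.3566,0.9343)
member 5 (2-4): L=3.5920, (cx,cy)=(1.0000,0.0000)
member 6 (3-4): L=4.6257, (cx,cy)=(0.4324,-0.9017)
solve A·x = −loads:
  F[0-1] = -182.9300 N (compression)
  F[0-2] = -3500.2222 N (compression)
  F[1-2] = +217.5492 N (tension)
  F[1-3] = -157.5842 N (compression)
  F[2-3] = +173.0968 N (tension)
  F[2-4] = +92.6697 N (tension)
  F[3-4] = -214.3319 N (compression)
  Rx@0 = +3570.2700 N
  Ry@0 = +168.9873 N
  Ry@4 = +193.2627 N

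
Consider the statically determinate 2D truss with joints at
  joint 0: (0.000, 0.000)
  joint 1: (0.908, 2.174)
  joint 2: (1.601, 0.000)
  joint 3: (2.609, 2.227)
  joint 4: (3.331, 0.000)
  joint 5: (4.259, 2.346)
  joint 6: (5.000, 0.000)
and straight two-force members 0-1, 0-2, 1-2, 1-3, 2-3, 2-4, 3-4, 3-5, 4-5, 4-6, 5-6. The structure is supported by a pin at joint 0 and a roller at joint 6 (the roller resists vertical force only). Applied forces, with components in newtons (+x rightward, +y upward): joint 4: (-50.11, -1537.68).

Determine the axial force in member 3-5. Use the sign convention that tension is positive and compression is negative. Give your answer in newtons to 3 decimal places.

N=7 nodes, M=11 members, R=3 reactions → 2N=14, M+R=14
member 0 (0-1): L=2.3560, (cx,cy)=(0.3854,0.9228)
member 1 (0-2): L=1.6010, (cx,cy)=(1.0000,0.0000)
member 2 (1-2): L=2.2818, (cx,cy)=(0.3037,-0.9528)
member 3 (1-3): L=1.7018, (cx,cy)=(0.9995,0.0311)
member 4 (2-3): L=2.4445, (cx,cy)=(0.4124,0.9110)
member 5 (2-4): L=1.7300, (cx,cy)=(1.0000,0.0000)
member 6 (3-4): L=2.3411, (cx,cy)=(0.3084,-0.9513)
member 7 (3-5): L=1.6543, (cx,cy)=(0.9974,0.0719)
member 8 (4-5): L=2.5229, (cx,cy)=(0.3678,0.9299)
member 9 (4-6): L=1.6690, (cx,cy)=(1.0000,0.0000)
member 10 (5-6): L=2.4602, (cx,cy)=(0.3012,-0.9536)
solve A·x = −loads:
  F[0-1] = -556.2477 N (compression)
  F[0-2] = +164.2672 N (tension)
  F[1-2] = +526.4846 N (tension)
  F[1-3] = -374.4575 N (compression)
  F[2-3] = -550.6068 N (compression)
  F[2-4] = +551.2107 N (tension)
  F[3-4] = +482.7017 N (tension)
  F[3-5] = -752.1345 N (compression)
  F[4-5] = +1159.8201 N (tension)
  F[4-6] = +323.5644 N (tension)
  F[5-6] = -1074.2878 N (compression)
  Rx@0 = +50.1100 N
  Ry@0 = +513.2776 N
  Ry@6 = +1024.4024 N

-752.135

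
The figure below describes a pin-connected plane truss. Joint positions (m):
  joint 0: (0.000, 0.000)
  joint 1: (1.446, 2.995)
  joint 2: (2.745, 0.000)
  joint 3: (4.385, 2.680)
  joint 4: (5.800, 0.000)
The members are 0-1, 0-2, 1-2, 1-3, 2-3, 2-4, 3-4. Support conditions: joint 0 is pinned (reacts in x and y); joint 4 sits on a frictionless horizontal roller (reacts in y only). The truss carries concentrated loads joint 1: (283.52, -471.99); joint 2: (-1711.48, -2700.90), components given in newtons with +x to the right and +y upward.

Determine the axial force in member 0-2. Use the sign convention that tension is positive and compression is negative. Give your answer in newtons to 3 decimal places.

N=5 nodes, M=7 members, R=3 reactions → 2N=10, M+R=10
member 0 (0-1): L=3.3258, (cx,cy)=(0.4348,0.9005)
member 1 (0-2): L=2.7450, (cx,cy)=(1.0000,0.0000)
member 2 (1-2): L=3.2646, (cx,cy)=(0.3979,-0.9174)
member 3 (1-3): L=2.9558, (cx,cy)=(0.9943,-0.1066)
member 4 (2-3): L=3.1420, (cx,cy)=(0.5220,0.8530)
member 5 (2-4): L=3.0550, (cx,cy)=(1.0000,0.0000)
member 6 (3-4): L=3.0306, (cx,cy)=(0.4669,-0.8843)
solve A·x = −loads:
  F[0-1] = -1810.6377 N (compression)
  F[0-2] = -640.7260 N (compression)
  F[1-2] = +1455.5882 N (tension)
  F[1-3] = -1659.3943 N (compression)
  F[2-3] = +1600.8905 N (tension)
  F[2-4] = +814.3360 N (tension)
  F[3-4] = -1744.1262 N (compression)
  Rx@0 = +1427.9600 N
  Ry@0 = +1630.5434 N
  Ry@4 = +1542.3466 N

-640.726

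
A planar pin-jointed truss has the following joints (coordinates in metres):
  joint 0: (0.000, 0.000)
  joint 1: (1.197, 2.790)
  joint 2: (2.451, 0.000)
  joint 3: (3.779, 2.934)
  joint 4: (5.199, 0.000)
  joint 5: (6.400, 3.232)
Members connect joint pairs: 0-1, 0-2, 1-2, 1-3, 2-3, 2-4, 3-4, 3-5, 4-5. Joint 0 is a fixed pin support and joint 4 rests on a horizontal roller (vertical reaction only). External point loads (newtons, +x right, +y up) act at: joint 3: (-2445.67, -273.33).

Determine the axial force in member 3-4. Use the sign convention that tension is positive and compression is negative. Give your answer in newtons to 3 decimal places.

1312.616

N=6 nodes, M=9 members, R=3 reactions → 2N=12, M+R=12
member 0 (0-1): L=3.0359, (cx,cy)=(0.3943,0.9190)
member 1 (0-2): L=2.4510, (cx,cy)=(1.0000,0.0000)
member 2 (1-2): L=3.0589, (cx,cy)=(0.4100,-0.9121)
member 3 (1-3): L=2.5860, (cx,cy)=(0.9984,0.0557)
member 4 (2-3): L=3.2205, (cx,cy)=(0.4124,0.9110)
member 5 (2-4): L=2.7480, (cx,cy)=(1.0000,0.0000)
member 6 (3-4): L=3.2596, (cx,cy)=(0.4356,-0.9001)
member 7 (3-5): L=2.6379, (cx,cy)=(0.9936,0.1130)
member 8 (4-5): L=3.4479, (cx,cy)=(0.3483,0.9374)
solve A·x = −loads:
  F[0-1] = -1583.0853 N (compression)
  F[0-2] = -1821.4958 N (compression)
  F[1-2] = +1518.8014 N (tension)
  F[1-3] = -1248.7548 N (compression)
  F[2-3] = -1520.6024 N (compression)
  F[2-4] = -571.8293 N (compression)
  F[3-4] = +1312.6156 N (tension)
  F[3-5] = +0.0000 N (tension)
  F[4-5] = +0.0000 N (tension)
  Rx@0 = +2445.6700 N
  Ry@0 = +1454.8422 N
  Ry@4 = -1181.5122 N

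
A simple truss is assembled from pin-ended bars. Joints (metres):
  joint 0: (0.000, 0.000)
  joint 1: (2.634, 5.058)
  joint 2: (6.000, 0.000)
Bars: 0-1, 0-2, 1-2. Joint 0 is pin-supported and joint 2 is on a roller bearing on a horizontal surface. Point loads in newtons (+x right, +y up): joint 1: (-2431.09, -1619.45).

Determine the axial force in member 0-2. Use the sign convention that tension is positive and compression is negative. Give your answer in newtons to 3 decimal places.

N=3 nodes, M=3 members, R=3 reactions → 2N=6, M+R=6
member 0 (0-1): L=5.7027, (cx,cy)=(0.4619,0.8869)
member 1 (0-2): L=6.0000, (cx,cy)=(1.0000,0.0000)
member 2 (1-2): L=6.0756, (cx,cy)=(0.5540,-0.8325)
solve A·x = −loads:
  F[0-1] = -3334.9684 N (compression)
  F[0-2] = -890.7258 N (compression)
  F[1-2] = +1607.7609 N (tension)
  Rx@0 = +2431.0900 N
  Ry@0 = +2957.9203 N
  Ry@2 = -1338.4703 N

-890.726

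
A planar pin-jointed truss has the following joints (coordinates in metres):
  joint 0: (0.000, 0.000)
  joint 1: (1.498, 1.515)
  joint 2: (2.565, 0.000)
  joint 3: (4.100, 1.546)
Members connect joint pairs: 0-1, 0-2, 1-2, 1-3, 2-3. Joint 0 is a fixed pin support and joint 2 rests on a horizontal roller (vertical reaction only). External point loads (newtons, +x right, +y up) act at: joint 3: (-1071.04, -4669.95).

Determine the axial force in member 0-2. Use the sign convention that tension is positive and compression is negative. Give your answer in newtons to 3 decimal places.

N=4 nodes, M=5 members, R=3 reactions → 2N=8, M+R=8
member 0 (0-1): L=2.1305, (cx,cy)=(0.7031,0.7111)
member 1 (0-2): L=2.5650, (cx,cy)=(1.0000,0.0000)
member 2 (1-2): L=1.8530, (cx,cy)=(0.5758,-0.8176)
member 3 (1-3): L=2.6022, (cx,cy)=(0.9999,0.0119)
member 4 (2-3): L=2.1786, (cx,cy)=(0.7046,0.7096)
solve A·x = −loads:
  F[0-1] = +3022.3393 N (tension)
  F[0-2] = -3196.0647 N (compression)
  F[1-2] = -2576.0772 N (compression)
  F[1-3] = +3608.6226 N (tension)
  F[2-3] = -6641.4341 N (compression)
  Rx@0 = +1071.0400 N
  Ry@0 = -2149.1405 N
  Ry@2 = +6819.0905 N

-3196.065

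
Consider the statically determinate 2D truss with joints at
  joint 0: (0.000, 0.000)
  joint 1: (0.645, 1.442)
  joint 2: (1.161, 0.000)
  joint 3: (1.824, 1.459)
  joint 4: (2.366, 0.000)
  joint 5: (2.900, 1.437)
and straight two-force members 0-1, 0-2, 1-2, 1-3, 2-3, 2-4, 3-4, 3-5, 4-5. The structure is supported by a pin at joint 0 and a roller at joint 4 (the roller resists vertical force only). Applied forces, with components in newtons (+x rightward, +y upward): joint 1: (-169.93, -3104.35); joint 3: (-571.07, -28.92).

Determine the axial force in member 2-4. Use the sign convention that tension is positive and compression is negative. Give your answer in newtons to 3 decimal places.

153.372

N=6 nodes, M=9 members, R=3 reactions → 2N=12, M+R=12
member 0 (0-1): L=1.5797, (cx,cy)=(0.4083,0.9128)
member 1 (0-2): L=1.1610, (cx,cy)=(1.0000,0.0000)
member 2 (1-2): L=1.5315, (cx,cy)=(0.3369,-0.9415)
member 3 (1-3): L=1.1791, (cx,cy)=(0.9999,0.0144)
member 4 (2-3): L=1.6026, (cx,cy)=(0.4137,0.9104)
member 5 (2-4): L=1.2050, (cx,cy)=(1.0000,0.0000)
member 6 (3-4): L=1.5564, (cx,cy)=(0.3482,-0.9374)
member 7 (3-5): L=1.0762, (cx,cy)=(0.9998,-0.0204)
member 8 (4-5): L=1.5330, (cx,cy)=(0.3483,0.9374)
solve A·x = −loads:
  F[0-1] = -2980.1512 N (compression)
  F[0-2] = +475.8272 N (tension)
  F[1-2] = -421.6375 N (compression)
  F[1-3] = -904.9350 N (compression)
  F[2-3] = +436.0527 N (tension)
  F[2-4] = +153.3721 N (tension)
  F[3-4] = -440.4270 N (compression)
  F[3-5] = +0.0000 N (tension)
  F[4-5] = -0.0000 N (compression)
  Rx@0 = +741.0000 N
  Ry@0 = +2720.4105 N
  Ry@4 = +412.8595 N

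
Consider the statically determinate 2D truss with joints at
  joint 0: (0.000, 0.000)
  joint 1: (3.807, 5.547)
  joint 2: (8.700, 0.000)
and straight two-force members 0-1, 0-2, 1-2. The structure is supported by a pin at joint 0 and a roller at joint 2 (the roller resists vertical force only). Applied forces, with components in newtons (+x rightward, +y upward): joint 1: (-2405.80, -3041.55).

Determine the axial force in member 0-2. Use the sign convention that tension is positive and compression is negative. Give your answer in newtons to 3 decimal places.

N=3 nodes, M=3 members, R=3 reactions → 2N=6, M+R=6
member 0 (0-1): L=6.7277, (cx,cy)=(0.5659,0.8245)
member 1 (0-2): L=8.7000, (cx,cy)=(1.0000,0.0000)
member 2 (1-2): L=7.3967, (cx,cy)=(0.6615,-0.7499)
solve A·x = −loads:
  F[0-1] = -3935.1440 N (compression)
  F[0-2] = -179.0347 N (compression)
  F[1-2] = +270.6438 N (tension)
  Rx@0 = +2405.8000 N
  Ry@0 = +3244.5146 N
  Ry@2 = -202.9646 N

-179.035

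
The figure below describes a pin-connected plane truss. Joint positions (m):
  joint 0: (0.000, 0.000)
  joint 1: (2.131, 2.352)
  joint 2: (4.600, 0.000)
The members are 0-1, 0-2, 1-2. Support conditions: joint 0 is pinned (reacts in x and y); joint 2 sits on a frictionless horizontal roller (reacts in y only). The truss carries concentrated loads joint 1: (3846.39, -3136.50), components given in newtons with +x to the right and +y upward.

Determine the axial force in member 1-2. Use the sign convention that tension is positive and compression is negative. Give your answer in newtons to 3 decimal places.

N=3 nodes, M=3 members, R=3 reactions → 2N=6, M+R=6
member 0 (0-1): L=3.1738, (cx,cy)=(0.6714,0.7411)
member 1 (0-2): L=4.6000, (cx,cy)=(1.0000,0.0000)
member 2 (1-2): L=3.4100, (cx,cy)=(0.7241,-0.6897)
solve A·x = −loads:
  F[0-1] = +382.1440 N (tension)
  F[0-2] = +3589.8060 N (tension)
  F[1-2] = -4957.9241 N (compression)
  Rx@0 = -3846.3900 N
  Ry@0 = -283.1936 N
  Ry@2 = +3419.6936 N

-4957.924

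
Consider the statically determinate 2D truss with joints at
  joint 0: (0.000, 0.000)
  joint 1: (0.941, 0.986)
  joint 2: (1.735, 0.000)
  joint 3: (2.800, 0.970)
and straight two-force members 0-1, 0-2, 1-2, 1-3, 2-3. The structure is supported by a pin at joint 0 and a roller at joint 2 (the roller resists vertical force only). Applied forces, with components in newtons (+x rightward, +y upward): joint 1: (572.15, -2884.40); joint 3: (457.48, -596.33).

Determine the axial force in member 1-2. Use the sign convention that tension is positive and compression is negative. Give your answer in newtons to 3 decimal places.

-3236.574

N=4 nodes, M=5 members, R=3 reactions → 2N=8, M+R=8
member 0 (0-1): L=1.3630, (cx,cy)=(0.6904,0.7234)
member 1 (0-2): L=1.7350, (cx,cy)=(1.0000,0.0000)
member 2 (1-2): L=1.2660, (cx,cy)=(0.6272,-0.7789)
member 3 (1-3): L=1.8591, (cx,cy)=(1.0000,-0.0086)
member 4 (2-3): L=1.4405, (cx,cy)=(0.7393,0.6734)
solve A·x = −loads:
  F[0-1] = -515.6620 N (compression)
  F[0-2] = +1385.6461 N (tension)
  F[1-2] = -3236.5741 N (compression)
  F[1-3] = +1101.8426 N (tension)
  F[2-3] = -871.5159 N (compression)
  Rx@0 = -1029.6300 N
  Ry@0 = +373.0413 N
  Ry@2 = +3107.6887 N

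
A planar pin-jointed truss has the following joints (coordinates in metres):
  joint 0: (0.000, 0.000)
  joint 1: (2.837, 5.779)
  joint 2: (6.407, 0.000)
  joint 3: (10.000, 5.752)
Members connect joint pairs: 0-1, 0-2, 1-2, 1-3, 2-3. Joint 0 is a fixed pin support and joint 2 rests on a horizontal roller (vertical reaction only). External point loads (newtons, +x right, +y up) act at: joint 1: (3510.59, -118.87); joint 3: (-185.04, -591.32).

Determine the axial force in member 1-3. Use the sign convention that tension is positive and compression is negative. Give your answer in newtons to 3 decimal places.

N=4 nodes, M=5 members, R=3 reactions → 2N=8, M+R=8
member 0 (0-1): L=6.4378, (cx,cy)=(0.4407,0.8977)
member 1 (0-2): L=6.4070, (cx,cy)=(1.0000,0.0000)
member 2 (1-2): L=6.7928, (cx,cy)=(0.5256,-0.8508)
member 3 (1-3): L=7.1631, (cx,cy)=(1.0000,-0.0038)
member 4 (2-3): L=6.7820, (cx,cy)=(0.5298,0.8481)
solve A·x = −loads:
  F[0-1] = +3638.0372 N (tension)
  F[0-2] = +1722.3480 N (tension)
  F[1-2] = -3979.1643 N (compression)
  F[1-3] = +183.8977 N (tension)
  F[2-3] = -696.3865 N (compression)
  Rx@0 = -3325.5500 N
  Ry@0 = -3265.7400 N
  Ry@2 = +3975.9300 N

183.898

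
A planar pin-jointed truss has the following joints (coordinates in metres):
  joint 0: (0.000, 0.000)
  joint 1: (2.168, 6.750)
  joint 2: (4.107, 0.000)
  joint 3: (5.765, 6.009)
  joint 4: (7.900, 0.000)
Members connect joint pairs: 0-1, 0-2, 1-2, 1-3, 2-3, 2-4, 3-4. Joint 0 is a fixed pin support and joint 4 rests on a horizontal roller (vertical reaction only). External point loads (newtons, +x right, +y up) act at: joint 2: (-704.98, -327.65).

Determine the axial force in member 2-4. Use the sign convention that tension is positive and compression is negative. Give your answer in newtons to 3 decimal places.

N=5 nodes, M=7 members, R=3 reactions → 2N=10, M+R=10
member 0 (0-1): L=7.0896, (cx,cy)=(0.3058,0.9521)
member 1 (0-2): L=4.1070, (cx,cy)=(1.0000,0.0000)
member 2 (1-2): L=7.0230, (cx,cy)=(0.2761,-0.9611)
member 3 (1-3): L=3.6725, (cx,cy)=(0.9794,-0.2018)
member 4 (2-3): L=6.2335, (cx,cy)=(0.2660,0.9640)
member 5 (2-4): L=3.7930, (cx,cy)=(1.0000,0.0000)
member 6 (3-4): L=6.3770, (cx,cy)=(0.3348,-0.9423)
solve A·x = −loads:
  F[0-1] = -165.2286 N (compression)
  F[0-2] = -654.4532 N (compression)
  F[1-2] = +185.4813 N (tension)
  F[1-3] = -103.8733 N (compression)
  F[2-3] = +154.9601 N (tension)
  F[2-4] = +60.5206 N (tension)
  F[3-4] = -180.7686 N (compression)
  Rx@0 = +704.9800 N
  Ry@0 = +157.3135 N
  Ry@4 = +170.3365 N

60.521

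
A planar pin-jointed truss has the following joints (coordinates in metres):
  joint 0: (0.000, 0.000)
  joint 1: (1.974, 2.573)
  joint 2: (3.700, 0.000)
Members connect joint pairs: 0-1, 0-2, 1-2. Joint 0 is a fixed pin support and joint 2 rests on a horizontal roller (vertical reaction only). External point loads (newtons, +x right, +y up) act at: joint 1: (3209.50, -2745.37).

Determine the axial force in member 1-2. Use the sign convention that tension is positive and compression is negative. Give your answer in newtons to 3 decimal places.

-4451.274

N=3 nodes, M=3 members, R=3 reactions → 2N=6, M+R=6
member 0 (0-1): L=3.2430, (cx,cy)=(0.6087,0.7934)
member 1 (0-2): L=3.7000, (cx,cy)=(1.0000,0.0000)
member 2 (1-2): L=3.0983, (cx,cy)=(0.5571,-0.8305)
solve A·x = −loads:
  F[0-1] = +1198.9189 N (tension)
  F[0-2] = +2479.7218 N (tension)
  F[1-2] = -4451.2739 N (compression)
  Rx@0 = -3209.5000 N
  Ry@0 = -951.2256 N
  Ry@2 = +3696.5956 N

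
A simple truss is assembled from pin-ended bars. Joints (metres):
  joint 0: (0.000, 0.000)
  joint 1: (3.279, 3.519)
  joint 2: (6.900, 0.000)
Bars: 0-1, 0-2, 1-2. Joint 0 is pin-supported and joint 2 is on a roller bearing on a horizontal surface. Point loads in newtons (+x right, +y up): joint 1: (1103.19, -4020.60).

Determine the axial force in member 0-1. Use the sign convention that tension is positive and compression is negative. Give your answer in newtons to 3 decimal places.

-2114.929

N=3 nodes, M=3 members, R=3 reactions → 2N=6, M+R=6
member 0 (0-1): L=4.8099, (cx,cy)=(0.6817,0.7316)
member 1 (0-2): L=6.9000, (cx,cy)=(1.0000,0.0000)
member 2 (1-2): L=5.0493, (cx,cy)=(0.7171,-0.6969)
solve A·x = −loads:
  F[0-1] = -2114.9293 N (compression)
  F[0-2] = +2544.9754 N (tension)
  F[1-2] = -3548.8087 N (compression)
  Rx@0 = -1103.1900 N
  Ry@0 = +1547.3141 N
  Ry@2 = +2473.2859 N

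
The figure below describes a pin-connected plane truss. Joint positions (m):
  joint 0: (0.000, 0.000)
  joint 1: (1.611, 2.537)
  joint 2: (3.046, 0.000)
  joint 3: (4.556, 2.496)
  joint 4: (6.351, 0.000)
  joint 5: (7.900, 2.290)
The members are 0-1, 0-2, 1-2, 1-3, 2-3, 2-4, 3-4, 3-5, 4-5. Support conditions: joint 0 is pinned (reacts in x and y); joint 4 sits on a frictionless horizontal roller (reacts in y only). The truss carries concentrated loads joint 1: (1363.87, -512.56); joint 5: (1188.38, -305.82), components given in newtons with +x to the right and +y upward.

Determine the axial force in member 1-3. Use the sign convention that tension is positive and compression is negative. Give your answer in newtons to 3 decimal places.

N=6 nodes, M=9 members, R=3 reactions → 2N=12, M+R=12
member 0 (0-1): L=3.0053, (cx,cy)=(0.5361,0.8442)
member 1 (0-2): L=3.0460, (cx,cy)=(1.0000,0.0000)
member 2 (1-2): L=2.9147, (cx,cy)=(0.4923,-0.8704)
member 3 (1-3): L=2.9453, (cx,cy)=(0.9999,-0.0139)
member 4 (2-3): L=2.9172, (cx,cy)=(0.5176,0.8556)
member 5 (2-4): L=3.3050, (cx,cy)=(1.0000,0.0000)
member 6 (3-4): L=3.0744, (cx,cy)=(0.5839,-0.8119)
member 7 (3-5): L=3.3503, (cx,cy)=(0.9981,-0.0615)
member 8 (4-5): L=2.7647, (cx,cy)=(0.5603,0.8283)
solve A·x = −loads:
  F[0-1] = +788.1730 N (tension)
  F[0-2] = +2129.7443 N (tension)
  F[1-2] = -1348.8605 N (compression)
  F[1-3] = -277.3086 N (compression)
  F[2-3] = +1372.1886 N (tension)
  F[2-4] = +755.3925 N (tension)
  F[3-4] = -1552.5239 N (compression)
  F[3-5] = +1341.9685 N (tension)
  F[4-5] = -269.5961 N (compression)
  Rx@0 = -2552.2500 N
  Ry@0 = -665.3612 N
  Ry@4 = +1483.7412 N

-277.309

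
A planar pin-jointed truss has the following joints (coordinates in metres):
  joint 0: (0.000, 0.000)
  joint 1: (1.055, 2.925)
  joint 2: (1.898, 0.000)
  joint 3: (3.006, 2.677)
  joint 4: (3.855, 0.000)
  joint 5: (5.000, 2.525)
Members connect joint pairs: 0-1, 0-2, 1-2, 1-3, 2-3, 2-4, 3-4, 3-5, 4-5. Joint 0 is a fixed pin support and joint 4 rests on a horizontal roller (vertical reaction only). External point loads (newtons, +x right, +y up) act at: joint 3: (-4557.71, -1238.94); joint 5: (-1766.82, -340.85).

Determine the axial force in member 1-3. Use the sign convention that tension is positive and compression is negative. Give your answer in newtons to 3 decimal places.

-3051.257

N=6 nodes, M=9 members, R=3 reactions → 2N=12, M+R=12
member 0 (0-1): L=3.1094, (cx,cy)=(0.3393,0.9407)
member 1 (0-2): L=1.8980, (cx,cy)=(1.0000,0.0000)
member 2 (1-2): L=3.0441, (cx,cy)=(0.2769,-0.9609)
member 3 (1-3): L=1.9667, (cx,cy)=(0.9920,-0.1261)
member 4 (2-3): L=2.8972, (cx,cy)=(0.3824,0.9240)
member 5 (2-4): L=1.9570, (cx,cy)=(1.0000,0.0000)
member 6 (3-4): L=2.8084, (cx,cy)=(0.3023,-0.9532)
member 7 (3-5): L=1.9998, (cx,cy)=(0.9971,-0.0760)
member 8 (4-5): L=2.7725, (cx,cy)=(0.4130,0.9107)
solve A·x = −loads:
  F[0-1] = -4777.2256 N (compression)
  F[0-2] = -4703.6708 N (compression)
  F[1-2] = +5077.1867 N (tension)
  F[1-3] = -3051.2571 N (compression)
  F[2-3] = -5279.9810 N (compression)
  F[2-4] = -1278.3899 N (compression)
  F[3-4] = +3539.3072 N (tension)
  F[3-5] = -1562.9086 N (compression)
  F[4-5] = -504.6945 N (compression)
  Rx@0 = +6324.5300 N
  Ry@0 = +4493.8514 N
  Ry@4 = -2914.0614 N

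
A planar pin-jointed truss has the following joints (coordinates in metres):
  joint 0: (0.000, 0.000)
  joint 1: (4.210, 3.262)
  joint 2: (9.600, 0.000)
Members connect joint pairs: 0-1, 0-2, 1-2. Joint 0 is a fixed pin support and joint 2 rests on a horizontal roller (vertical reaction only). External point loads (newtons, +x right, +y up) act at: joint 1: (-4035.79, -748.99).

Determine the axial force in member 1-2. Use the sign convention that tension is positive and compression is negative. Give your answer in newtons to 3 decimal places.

N=3 nodes, M=3 members, R=3 reactions → 2N=6, M+R=6
member 0 (0-1): L=5.3259, (cx,cy)=(0.7905,0.6125)
member 1 (0-2): L=9.6000, (cx,cy)=(1.0000,0.0000)
member 2 (1-2): L=6.3002, (cx,cy)=(0.8555,-0.5178)
solve A·x = −loads:
  F[0-1] = -2925.5547 N (compression)
  F[0-2] = -1723.1881 N (compression)
  F[1-2] = +2014.1856 N (tension)
  Rx@0 = +4035.7900 N
  Ry@0 = +1791.8545 N
  Ry@2 = -1042.8645 N

2014.186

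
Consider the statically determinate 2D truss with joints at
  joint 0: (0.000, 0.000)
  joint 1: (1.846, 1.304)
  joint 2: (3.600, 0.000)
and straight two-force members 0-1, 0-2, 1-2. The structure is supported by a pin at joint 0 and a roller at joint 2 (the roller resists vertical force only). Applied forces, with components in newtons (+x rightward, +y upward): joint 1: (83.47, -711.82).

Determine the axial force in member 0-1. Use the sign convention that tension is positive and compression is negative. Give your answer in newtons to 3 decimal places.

N=3 nodes, M=3 members, R=3 reactions → 2N=6, M+R=6
member 0 (0-1): L=2.2601, (cx,cy)=(0.8168,0.5770)
member 1 (0-2): L=3.6000, (cx,cy)=(1.0000,0.0000)
member 2 (1-2): L=2.1856, (cx,cy)=(0.8025,-0.5966)
solve A·x = −loads:
  F[0-1] = -548.7022 N (compression)
  F[0-2] = +531.6344 N (tension)
  F[1-2] = -662.4575 N (compression)
  Rx@0 = -83.4700 N
  Ry@0 = +316.5798 N
  Ry@2 = +395.2402 N

-548.702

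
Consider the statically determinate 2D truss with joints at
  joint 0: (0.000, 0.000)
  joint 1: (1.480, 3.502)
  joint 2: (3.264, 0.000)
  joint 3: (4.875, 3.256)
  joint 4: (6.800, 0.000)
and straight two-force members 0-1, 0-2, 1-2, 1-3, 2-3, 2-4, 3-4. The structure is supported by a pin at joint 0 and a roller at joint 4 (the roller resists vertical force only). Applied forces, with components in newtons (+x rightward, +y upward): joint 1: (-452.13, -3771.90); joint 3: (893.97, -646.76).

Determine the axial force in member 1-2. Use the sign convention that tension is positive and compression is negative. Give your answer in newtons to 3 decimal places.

N=5 nodes, M=7 members, R=3 reactions → 2N=10, M+R=10
member 0 (0-1): L=3.8019, (cx,cy)=(0.3893,0.9211)
member 1 (0-2): L=3.2640, (cx,cy)=(1.0000,0.0000)
member 2 (1-2): L=3.9302, (cx,cy)=(0.4539,-0.8910)
member 3 (1-3): L=3.4039, (cx,cy)=(0.9974,-0.0723)
member 4 (2-3): L=3.6327, (cx,cy)=(0.4435,0.8963)
member 5 (2-4): L=3.5360, (cx,cy)=(1.0000,0.0000)
member 6 (3-4): L=3.7825, (cx,cy)=(0.5089,-0.8608)
solve A·x = −loads:
  F[0-1] = -3190.5087 N (compression)
  F[0-2] = +1683.8399 N (tension)
  F[1-2] = -904.0654 N (compression)
  F[1-3] = -380.4932 N (compression)
  F[2-3] = +898.7720 N (tension)
  F[2-4] = +874.8934 N (tension)
  F[3-4] = -1719.1000 N (compression)
  Rx@0 = -441.8400 N
  Ry@0 = +2938.8403 N
  Ry@4 = +1479.8197 N

-904.065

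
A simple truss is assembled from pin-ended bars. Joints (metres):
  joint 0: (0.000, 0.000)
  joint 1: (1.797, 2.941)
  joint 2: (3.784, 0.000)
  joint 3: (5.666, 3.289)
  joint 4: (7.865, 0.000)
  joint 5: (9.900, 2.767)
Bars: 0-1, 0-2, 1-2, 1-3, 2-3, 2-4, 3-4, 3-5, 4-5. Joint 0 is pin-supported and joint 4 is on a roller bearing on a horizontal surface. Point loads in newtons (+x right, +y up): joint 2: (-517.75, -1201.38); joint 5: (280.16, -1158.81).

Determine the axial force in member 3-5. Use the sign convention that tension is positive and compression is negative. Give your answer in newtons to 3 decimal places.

N=6 nodes, M=9 members, R=3 reactions → 2N=12, M+R=12
member 0 (0-1): L=3.4465, (cx,cy)=(0.5214,0.8533)
member 1 (0-2): L=3.7840, (cx,cy)=(1.0000,0.0000)
member 2 (1-2): L=3.5493, (cx,cy)=(0.5598,-0.8286)
member 3 (1-3): L=3.8846, (cx,cy)=(0.9960,0.0896)
member 4 (2-3): L=3.7894, (cx,cy)=(0.4967,0.8680)
member 5 (2-4): L=4.0810, (cx,cy)=(1.0000,0.0000)
member 6 (3-4): L=3.9564, (cx,cy)=(0.5558,-0.8313)
member 7 (3-5): L=4.2661, (cx,cy)=(0.9925,-0.1224)
member 8 (4-5): L=3.4348, (cx,cy)=(0.5925,0.8056)
solve A·x = −loads:
  F[0-1] = -263.6507 N (compression)
  F[0-2] = -100.1248 N (compression)
  F[1-2] = +241.8909 N (tension)
  F[1-3] = -273.9837 N (compression)
  F[2-3] = +1153.2300 N (tension)
  F[2-4] = -19.7101 N (compression)
  F[3-4] = -1328.5139 N (compression)
  F[3-5] = +1046.1297 N (tension)
  F[4-5] = -1279.5649 N (compression)
  Rx@0 = +237.5900 N
  Ry@0 = +224.9778 N
  Ry@4 = +2135.2122 N

1046.130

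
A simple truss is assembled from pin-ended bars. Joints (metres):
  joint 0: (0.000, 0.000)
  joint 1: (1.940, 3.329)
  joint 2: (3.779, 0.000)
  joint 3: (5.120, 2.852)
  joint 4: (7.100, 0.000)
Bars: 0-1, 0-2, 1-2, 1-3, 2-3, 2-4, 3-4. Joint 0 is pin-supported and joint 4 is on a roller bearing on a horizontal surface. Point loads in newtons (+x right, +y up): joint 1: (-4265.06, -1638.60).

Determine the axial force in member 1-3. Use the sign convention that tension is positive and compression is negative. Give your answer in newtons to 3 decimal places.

N=5 nodes, M=7 members, R=3 reactions → 2N=10, M+R=10
member 0 (0-1): L=3.8530, (cx,cy)=(0.5035,0.8640)
member 1 (0-2): L=3.7790, (cx,cy)=(1.0000,0.0000)
member 2 (1-2): L=3.8032, (cx,cy)=(0.4835,-0.8753)
member 3 (1-3): L=3.2156, (cx,cy)=(0.9889,-0.1483)
member 4 (2-3): L=3.1515, (cx,cy)=(0.4255,0.9050)
member 5 (2-4): L=3.3210, (cx,cy)=(1.0000,0.0000)
member 6 (3-4): L=3.4719, (cx,cy)=(0.5703,-0.8214)
solve A·x = −loads:
  F[0-1] = -3692.8931 N (compression)
  F[0-2] = -2405.6890 N (compression)
  F[1-2] = +1483.8130 N (tension)
  F[1-3] = +1707.0882 N (tension)
  F[2-3] = -1435.2224 N (compression)
  F[2-4] = -1077.5049 N (compression)
  F[3-4] = +1889.4053 N (tension)
  Rx@0 = +4265.0600 N
  Ry@0 = +3190.6424 N
  Ry@4 = -1552.0424 N

1707.088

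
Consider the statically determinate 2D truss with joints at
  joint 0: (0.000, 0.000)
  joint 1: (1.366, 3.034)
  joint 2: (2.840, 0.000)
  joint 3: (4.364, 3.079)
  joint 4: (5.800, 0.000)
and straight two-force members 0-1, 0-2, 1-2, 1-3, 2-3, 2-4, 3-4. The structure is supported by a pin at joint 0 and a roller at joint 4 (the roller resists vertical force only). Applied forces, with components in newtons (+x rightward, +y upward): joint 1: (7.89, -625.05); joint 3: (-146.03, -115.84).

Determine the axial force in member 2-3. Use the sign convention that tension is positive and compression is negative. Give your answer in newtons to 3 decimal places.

54.469

N=5 nodes, M=7 members, R=3 reactions → 2N=10, M+R=10
member 0 (0-1): L=3.3273, (cx,cy)=(0.4105,0.9118)
member 1 (0-2): L=2.8400, (cx,cy)=(1.0000,0.0000)
member 2 (1-2): L=3.3731, (cx,cy)=(0.4370,-0.8995)
member 3 (1-3): L=2.9983, (cx,cy)=(0.9999,0.0150)
member 4 (2-3): L=3.4355, (cx,cy)=(0.4436,0.8962)
member 5 (2-4): L=2.9600, (cx,cy)=(1.0000,0.0000)
member 6 (3-4): L=3.3974, (cx,cy)=(0.4227,-0.9063)
solve A·x = −loads:
  F[0-1] = -635.9812 N (compression)
  F[0-2] = +122.9555 N (tension)
  F[1-2] = -54.2728 N (compression)
  F[1-3] = -245.2966 N (compression)
  F[2-3] = +54.4692 N (tension)
  F[2-4] = +75.0764 N (tension)
  F[3-4] = -177.6217 N (compression)
  Rx@0 = +138.1400 N
  Ry@0 = +579.9148 N
  Ry@4 = +160.9752 N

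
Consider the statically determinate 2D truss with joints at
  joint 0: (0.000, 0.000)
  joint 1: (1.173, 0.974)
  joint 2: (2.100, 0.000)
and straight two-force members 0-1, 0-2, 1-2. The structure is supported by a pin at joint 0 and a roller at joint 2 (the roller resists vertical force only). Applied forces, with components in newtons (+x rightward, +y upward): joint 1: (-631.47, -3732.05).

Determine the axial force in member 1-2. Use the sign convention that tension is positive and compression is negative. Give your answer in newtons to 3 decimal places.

-2473.515

N=3 nodes, M=3 members, R=3 reactions → 2N=6, M+R=6
member 0 (0-1): L=1.5247, (cx,cy)=(0.7693,0.6388)
member 1 (0-2): L=2.1000, (cx,cy)=(1.0000,0.0000)
member 2 (1-2): L=1.3446, (cx,cy)=(0.6894,-0.7244)
solve A·x = −loads:
  F[0-1] = -3037.3017 N (compression)
  F[0-2] = +1705.2752 N (tension)
  F[1-2] = -2473.5151 N (compression)
  Rx@0 = +631.4700 N
  Ry@0 = +1940.3153 N
  Ry@2 = +1791.7347 N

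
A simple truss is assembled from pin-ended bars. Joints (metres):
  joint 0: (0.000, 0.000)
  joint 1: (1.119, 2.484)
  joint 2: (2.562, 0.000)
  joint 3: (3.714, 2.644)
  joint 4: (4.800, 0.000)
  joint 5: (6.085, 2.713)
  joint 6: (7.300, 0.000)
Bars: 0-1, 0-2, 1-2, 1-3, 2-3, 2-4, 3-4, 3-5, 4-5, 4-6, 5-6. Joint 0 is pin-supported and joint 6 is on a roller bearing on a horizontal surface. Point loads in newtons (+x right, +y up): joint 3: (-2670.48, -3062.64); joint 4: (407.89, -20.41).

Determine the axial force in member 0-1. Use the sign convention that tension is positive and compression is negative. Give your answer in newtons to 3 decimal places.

-2718.582

N=7 nodes, M=11 members, R=3 reactions → 2N=14, M+R=14
member 0 (0-1): L=2.7244, (cx,cy)=(0.4107,0.9118)
member 1 (0-2): L=2.5620, (cx,cy)=(1.0000,0.0000)
member 2 (1-2): L=2.8727, (cx,cy)=(0.5023,-0.8647)
member 3 (1-3): L=2.5999, (cx,cy)=(0.9981,0.0615)
member 4 (2-3): L=2.8841, (cx,cy)=(0.3994,0.9168)
member 5 (2-4): L=2.2380, (cx,cy)=(1.0000,0.0000)
member 6 (3-4): L=2.8583, (cx,cy)=(0.3799,-0.9250)
member 7 (3-5): L=2.3720, (cx,cy)=(0.9996,0.0291)
member 8 (4-5): L=3.0019, (cx,cy)=(0.4281,0.9038)
member 9 (4-6): L=2.5000, (cx,cy)=(1.0000,0.0000)
member 10 (5-6): L=2.9726, (cx,cy)=(0.4087,-0.9127)
solve A·x = −loads:
  F[0-1] = -2718.5820 N (compression)
  F[0-2] = -1145.9843 N (compression)
  F[1-2] = +2690.5801 N (tension)
  F[1-3] = -2472.8030 N (compression)
  F[2-3] = -2537.7477 N (compression)
  F[2-4] = +1219.1938 N (tension)
  F[3-4] = -649.0610 N (compression)
  F[3-5] = -564.9385 N (compression)
  F[4-5] = +686.9130 N (tension)
  F[4-6] = +270.6610 N (tension)
  F[5-6] = -662.2041 N (compression)
  Rx@0 = +2262.5900 N
  Ry@0 = +2478.6851 N
  Ry@6 = +604.3649 N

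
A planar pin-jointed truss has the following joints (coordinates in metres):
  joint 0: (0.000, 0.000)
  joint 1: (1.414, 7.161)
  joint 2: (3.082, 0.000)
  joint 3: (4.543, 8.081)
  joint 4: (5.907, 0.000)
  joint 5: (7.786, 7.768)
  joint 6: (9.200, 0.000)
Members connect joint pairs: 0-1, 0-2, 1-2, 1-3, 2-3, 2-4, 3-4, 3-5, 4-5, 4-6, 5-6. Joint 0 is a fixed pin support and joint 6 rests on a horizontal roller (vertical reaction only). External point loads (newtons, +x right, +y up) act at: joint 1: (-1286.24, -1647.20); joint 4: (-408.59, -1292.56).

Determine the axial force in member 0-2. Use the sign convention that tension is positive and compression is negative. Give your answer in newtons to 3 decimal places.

N=7 nodes, M=11 members, R=3 reactions → 2N=14, M+R=14
member 0 (0-1): L=7.2993, (cx,cy)=(0.1937,0.9811)
member 1 (0-2): L=3.0820, (cx,cy)=(1.0000,0.0000)
member 2 (1-2): L=7.3527, (cx,cy)=(0.2269,-0.9739)
member 3 (1-3): L=3.2614, (cx,cy)=(0.9594,0.2821)
member 4 (2-3): L=8.2120, (cx,cy)=(0.1779,0.9840)
member 5 (2-4): L=2.8250, (cx,cy)=(1.0000,0.0000)
member 6 (3-4): L=8.1953, (cx,cy)=(0.1664,-0.9861)
member 7 (3-5): L=3.2581, (cx,cy)=(0.9954,-0.0961)
member 8 (4-5): L=7.9920, (cx,cy)=(0.2351,0.9720)
member 9 (4-6): L=3.2930, (cx,cy)=(1.0000,0.0000)
member 10 (5-6): L=7.8956, (cx,cy)=(0.1791,-0.9838)
solve A·x = −loads:
  F[0-1] = -2913.0357 N (compression)
  F[0-2] = -1130.5224 N (compression)
  F[1-2] = +1367.3649 N (tension)
  F[1-3] = +429.1666 N (tension)
  F[2-3] = -1353.3052 N (compression)
  F[2-4] = -579.5613 N (compression)
  F[3-4] = +1231.1007 N (tension)
  F[3-5] = -34.0867 N (compression)
  F[4-5] = +80.8982 N (tension)
  F[4-6] = +14.9091 N (tension)
  F[5-6] = -83.2511 N (compression)
  Rx@0 = +1694.8300 N
  Ry@0 = +2857.8548 N
  Ry@6 = +81.9052 N

-1130.522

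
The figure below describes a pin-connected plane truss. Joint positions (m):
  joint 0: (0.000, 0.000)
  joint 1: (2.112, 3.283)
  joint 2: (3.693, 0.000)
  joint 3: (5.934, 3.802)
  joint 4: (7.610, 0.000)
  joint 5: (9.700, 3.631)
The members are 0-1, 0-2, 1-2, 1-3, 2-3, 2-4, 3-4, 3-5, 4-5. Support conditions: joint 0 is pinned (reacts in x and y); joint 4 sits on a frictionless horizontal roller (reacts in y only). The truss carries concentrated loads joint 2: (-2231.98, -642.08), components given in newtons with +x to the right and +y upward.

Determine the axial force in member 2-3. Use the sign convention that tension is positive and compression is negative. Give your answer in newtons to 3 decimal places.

N=6 nodes, M=9 members, R=3 reactions → 2N=12, M+R=12
member 0 (0-1): L=3.9037, (cx,cy)=(0.5410,0.8410)
member 1 (0-2): L=3.6930, (cx,cy)=(1.0000,0.0000)
member 2 (1-2): L=3.6439, (cx,cy)=(0.4339,-0.9010)
member 3 (1-3): L=3.8571, (cx,cy)=(0.9909,0.1346)
member 4 (2-3): L=4.4133, (cx,cy)=(0.5078,0.8615)
member 5 (2-4): L=3.9170, (cx,cy)=(1.0000,0.0000)
member 6 (3-4): L=4.1550, (cx,cy)=(0.4034,-0.9150)
member 7 (3-5): L=3.7699, (cx,cy)=(0.9990,-0.0454)
member 8 (4-5): L=4.1895, (cx,cy)=(0.4989,0.8667)
solve A·x = −loads:
  F[0-1] = -392.9707 N (compression)
  F[0-2] = -2019.3713 N (compression)
  F[1-2] = +314.2232 N (tension)
  F[1-3] = -352.1469 N (compression)
  F[2-3] = +416.6923 N (tension)
  F[2-4] = +137.3554 N (tension)
  F[3-4] = -340.5216 N (compression)
  F[3-5] = +0.0000 N (tension)
  F[4-5] = -0.0000 N (compression)
  Rx@0 = +2231.9800 N
  Ry@0 = +330.4898 N
  Ry@4 = +311.5902 N

416.692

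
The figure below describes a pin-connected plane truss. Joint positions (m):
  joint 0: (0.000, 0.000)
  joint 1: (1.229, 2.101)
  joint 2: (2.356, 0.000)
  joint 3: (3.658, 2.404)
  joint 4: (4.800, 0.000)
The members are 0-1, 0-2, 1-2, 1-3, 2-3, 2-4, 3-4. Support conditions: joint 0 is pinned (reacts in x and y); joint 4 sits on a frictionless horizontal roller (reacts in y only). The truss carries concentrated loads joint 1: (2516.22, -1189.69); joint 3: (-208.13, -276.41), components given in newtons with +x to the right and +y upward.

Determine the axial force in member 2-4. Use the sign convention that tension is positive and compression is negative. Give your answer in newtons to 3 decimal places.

718.448

N=5 nodes, M=7 members, R=3 reactions → 2N=10, M+R=10
member 0 (0-1): L=2.4341, (cx,cy)=(0.5049,0.8632)
member 1 (0-2): L=2.3560, (cx,cy)=(1.0000,0.0000)
member 2 (1-2): L=2.3842, (cx,cy)=(0.4727,-0.8812)
member 3 (1-3): L=2.4478, (cx,cy)=(0.9923,0.1238)
member 4 (2-3): L=2.7339, (cx,cy)=(0.4762,0.8793)
member 5 (2-4): L=2.4440, (cx,cy)=(1.0000,0.0000)
member 6 (3-4): L=2.6615, (cx,cy)=(0.4291,-0.9033)
solve A·x = −loads:
  F[0-1] = +53.6277 N (tension)
  F[0-2] = +2281.0124 N (tension)
  F[1-2] = -1644.8614 N (compression)
  F[1-3] = -1724.8844 N (compression)
  F[2-3] = +1648.4281 N (tension)
  F[2-4] = +718.4480 N (tension)
  F[3-4] = -1674.3626 N (compression)
  Rx@0 = -2308.0900 N
  Ry@0 = -46.2897 N
  Ry@4 = +1512.3897 N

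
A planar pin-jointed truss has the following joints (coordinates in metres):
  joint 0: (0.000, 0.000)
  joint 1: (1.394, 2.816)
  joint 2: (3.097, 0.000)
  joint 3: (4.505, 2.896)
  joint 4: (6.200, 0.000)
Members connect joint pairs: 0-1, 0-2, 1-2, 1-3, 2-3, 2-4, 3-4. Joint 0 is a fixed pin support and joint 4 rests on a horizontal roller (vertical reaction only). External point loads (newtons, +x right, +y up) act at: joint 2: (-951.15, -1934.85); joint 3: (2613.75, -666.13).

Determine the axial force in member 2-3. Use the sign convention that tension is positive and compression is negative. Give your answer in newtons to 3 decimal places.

2227.511

N=5 nodes, M=7 members, R=3 reactions → 2N=10, M+R=10
member 0 (0-1): L=3.1421, (cx,cy)=(0.4436,0.8962)
member 1 (0-2): L=3.0970, (cx,cy)=(1.0000,0.0000)
member 2 (1-2): L=3.2909, (cx,cy)=(0.5175,-0.8557)
member 3 (1-3): L=3.1120, (cx,cy)=(0.9997,0.0257)
member 4 (2-3): L=3.2201, (cx,cy)=(0.4372,0.8993)
member 5 (2-4): L=3.1030, (cx,cy)=(1.0000,0.0000)
member 6 (3-4): L=3.3556, (cx,cy)=(0.5051,-0.8630)
solve A·x = −loads:
  F[0-1] = +78.5555 N (tension)
  F[0-2] = +1627.7492 N (tension)
  F[1-2] = -79.9834 N (compression)
  F[1-3] = +76.2663 N (tension)
  F[2-3] = +2227.5107 N (tension)
  F[2-4] = +1563.5331 N (tension)
  F[3-4] = -3095.3054 N (compression)
  Rx@0 = -1662.6000 N
  Ry@0 = -70.4016 N
  Ry@4 = +2671.3816 N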